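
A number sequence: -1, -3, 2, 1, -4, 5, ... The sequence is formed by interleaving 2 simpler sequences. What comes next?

8

Odd-indexed and even-indexed terms follow separate rules.
Track A: -1, 2, -4 — multiplying by -2 each time.
Track B: -3, 1, 5 — arithmetic, step +4.
Position 7 falls in track A as its term 4, giving 8.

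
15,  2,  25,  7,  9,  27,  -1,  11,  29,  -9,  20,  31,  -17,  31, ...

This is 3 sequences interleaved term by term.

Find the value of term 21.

The terms cycle through 3 interleaved subsequences.
Subsequence A: 15, 7, -1, -9, -17 (arithmetic, step −8).
Subsequence B: 2, 9, 11, 20, 31 (a Fibonacci-like recurrence a_n = a_{n-1} + a_{n-2}).
Subsequence C: 25, 27, 29, 31 (adding 2 each time).
The 21st slot belongs to subsequence C; its 7th term is 37.

37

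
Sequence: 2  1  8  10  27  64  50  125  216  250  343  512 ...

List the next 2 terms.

Positions follow the repeating pattern ABB; grouping by letter gives 2 tracks.
Track A: 2, 10, 50, 250. Multiplying by 5 each time.
Track B: 1, 8, 27, 64, 125, 216, 343, 512. Perfect cubes starting at 1³.
Position 13 falls in track A as its term 5, giving 1250.
Position 14 falls in track B as its term 9, giving 729.

1250, 729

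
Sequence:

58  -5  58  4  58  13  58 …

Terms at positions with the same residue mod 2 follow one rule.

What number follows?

Split by position mod 2 into 2 tracks.
Track A: 58, 58, 58, 58 — constant 58.
Track B: -5, 4, 13 — arithmetic, step +9.
The 8th slot belongs to track B; its 4th term is 22.

22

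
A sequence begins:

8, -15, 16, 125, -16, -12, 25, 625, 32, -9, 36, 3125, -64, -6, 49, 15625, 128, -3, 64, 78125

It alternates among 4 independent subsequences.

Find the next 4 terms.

Taking every 4th term gives 4 separate tracks.
Stream A: 8, -16, 32, -64, 128 (multiplying by -2 each time).
Stream B: -15, -12, -9, -6, -3 (arithmetic with common difference +3).
Stream C: 16, 25, 36, 49, 64 (consecutive squares n² from n = 4).
Stream D: 125, 625, 3125, 15625, 78125 (powers of 5).
The 21st slot belongs to stream A; its 6th term is -256.
Position 22 falls in stream B as its term 6, giving 0.
Position 23 falls in stream C as its term 6, giving 81.
Position 24 → stream D, term 6 = 390625.

-256, 0, 81, 390625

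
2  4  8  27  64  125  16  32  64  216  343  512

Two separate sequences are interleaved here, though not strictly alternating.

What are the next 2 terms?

Positions follow the repeating pattern AAABBB; grouping by letter gives 2 tracks.
Stream A is 2, 4, 8, 16, 32, 64, which is powers of 2.
Stream B is 27, 64, 125, 216, 343, 512, which is the cubes 3³, 4³, 5³, ….
Term 13 comes from stream A (its 7th entry): 128.
Term 14 comes from stream A (its 8th entry): 256.

128, 256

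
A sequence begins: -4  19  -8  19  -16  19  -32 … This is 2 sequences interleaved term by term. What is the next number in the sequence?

Split by position mod 2 into 2 tracks.
Stream A: -4, -8, -16, -32 (a geometric progression (common ratio 2)).
Stream B: 19, 19, 19 (the constant sequence 19).
Position 8 → stream B, term 4 = 19.

19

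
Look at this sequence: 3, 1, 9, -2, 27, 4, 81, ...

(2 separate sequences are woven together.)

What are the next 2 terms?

-8, 243

Odd-indexed and even-indexed terms follow separate rules.
Track A is 3, 9, 27, 81, which is powers of 3.
Track B is 1, -2, 4, which is geometric with ratio -2.
The 8th slot belongs to track B; its 4th term is -8.
The 9th slot belongs to track A; its 5th term is 243.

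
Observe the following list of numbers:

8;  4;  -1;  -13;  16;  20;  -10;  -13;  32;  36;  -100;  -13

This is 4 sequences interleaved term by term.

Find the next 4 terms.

Read the sequence 4 terms at a time; column i is its own pattern.
Stream A: 8, 16, 32 (powers 2^3, 2^4, 2^5, …).
Stream B: 4, 20, 36 (arithmetic with common difference +16).
Stream C: -1, -10, -100 (multiplying by 10 each time).
Stream D: -13, -13, -13 (constant -13).
The 13th slot belongs to stream A; its 4th term is 64.
Term 14 comes from stream B (its 4th entry): 52.
Position 15 → stream C, term 4 = -1000.
Position 16 falls in stream D as its term 4, giving -13.

64, 52, -1000, -13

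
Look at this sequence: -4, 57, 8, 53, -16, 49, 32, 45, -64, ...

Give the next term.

Odd-indexed and even-indexed terms follow separate rules.
Stream A = -4, 8, -16, 32, -64: geometric, ×-2 each step.
Stream B = 57, 53, 49, 45: arithmetic, step −4.
The 10th slot belongs to stream B; its 5th term is 41.

41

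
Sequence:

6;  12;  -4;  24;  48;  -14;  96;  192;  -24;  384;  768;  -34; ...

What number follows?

Positions follow the repeating pattern AAB; grouping by letter gives 2 tracks.
Stream A: 6, 12, 24, 48, 96, 192, 384, 768 — multiplying by 2 each time.
Stream B: -4, -14, -24, -34 — subtracting 10 each time.
Position 13 → stream A, term 9 = 1536.

1536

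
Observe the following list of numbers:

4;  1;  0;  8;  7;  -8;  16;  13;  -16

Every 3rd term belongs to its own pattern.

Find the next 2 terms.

32, 19

Split by position mod 3 into 3 tracks.
Stream A is 4, 8, 16, which is geometric with ratio 2.
Stream B is 1, 7, 13, which is arithmetic with common difference +6.
Stream C is 0, -8, -16, which is arithmetic, step −8.
Position 10 falls in stream A as its term 4, giving 32.
Term 11 comes from stream B (its 4th entry): 19.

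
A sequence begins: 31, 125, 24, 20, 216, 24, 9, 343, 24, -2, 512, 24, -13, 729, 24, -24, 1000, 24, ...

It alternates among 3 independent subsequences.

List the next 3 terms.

-35, 1331, 24

Split by position mod 3: positions 1, 4, 7, … form one track, and each other residue class forms its own.
Stream A: 31, 20, 9, -2, -13, -24. Arithmetic with common difference −11.
Stream B: 125, 216, 343, 512, 729, 1000. Perfect cubes starting at 5³.
Stream C: 24, 24, 24, 24, 24, 24. Always 24.
Term 19 comes from stream A (its 7th entry): -35.
Position 20 falls in stream B as its term 7, giving 1331.
The 21st slot belongs to stream C; its 7th term is 24.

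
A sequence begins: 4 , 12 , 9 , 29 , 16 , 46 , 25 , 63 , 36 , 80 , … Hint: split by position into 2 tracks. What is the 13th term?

64

Positions 1, 3, 5, … form one subsequence and positions 2, 4, 6, … form another.
Track A is 4, 9, 16, 25, 36, which is perfect squares starting at 2².
Track B is 12, 29, 46, 63, 80, which is arithmetic with common difference +17.
Position 13 → track A, term 7 = 64.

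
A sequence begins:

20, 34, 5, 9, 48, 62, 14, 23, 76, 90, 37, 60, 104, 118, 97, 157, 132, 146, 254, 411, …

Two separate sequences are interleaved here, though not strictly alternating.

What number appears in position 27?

The slot pattern repeats as AABB (period 4), so there are 2 interleaved tracks.
Track A is 20, 34, 48, 62, 76, 90, 104, 118, 132, 146, which is linear: a_n = 6 + 14·n.
Track B is 5, 9, 14, 23, 37, 60, 97, 157, 254, 411, which is each term equals the sum of the previous two.
Term 27 comes from track B (its 13th entry): 1741.

1741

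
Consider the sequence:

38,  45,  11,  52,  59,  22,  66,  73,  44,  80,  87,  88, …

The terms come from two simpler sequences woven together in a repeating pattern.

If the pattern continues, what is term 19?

Reading positions in blocks of 3 reveals the pattern AAB — 2 tracks woven together.
Track A: 38, 45, 52, 59, 66, 73, 80, 87 (linear: a_n = 31 + 7·n).
Track B: 11, 22, 44, 88 (a geometric progression (common ratio 2)).
Term 19 comes from track A (its 13th entry): 122.

122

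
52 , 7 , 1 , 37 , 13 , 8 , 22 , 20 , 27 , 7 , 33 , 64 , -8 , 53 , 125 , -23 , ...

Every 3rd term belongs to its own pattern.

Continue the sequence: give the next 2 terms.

Read the sequence 3 terms at a time; column i is its own pattern.
Track A: 52, 37, 22, 7, -8, -23 — arithmetic with common difference −15.
Track B: 7, 13, 20, 33, 53 — Fibonacci-style (each term is the sum of the two before it).
Track C: 1, 8, 27, 64, 125 — the cubes 1³, 2³, 3³, ….
Term 17 comes from track B (its 6th entry): 86.
Position 18 → track C, term 6 = 216.

86, 216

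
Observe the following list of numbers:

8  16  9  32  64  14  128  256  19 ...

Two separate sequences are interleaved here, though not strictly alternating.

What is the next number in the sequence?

Positions follow the repeating pattern AAB; grouping by letter gives 2 tracks.
Track A: 8, 16, 32, 64, 128, 256. Powers of 2.
Track B: 9, 14, 19. Adding 5 each time.
Term 10 comes from track A (its 7th entry): 512.

512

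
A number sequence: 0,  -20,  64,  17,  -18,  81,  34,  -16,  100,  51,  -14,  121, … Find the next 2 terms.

68, -12

Taking every 3rd term gives 3 separate tracks.
Subsequence A: 0, 17, 34, 51. Adding 17 each time.
Subsequence B: -20, -18, -16, -14. Arithmetic with common difference +2.
Subsequence C: 64, 81, 100, 121. Consecutive squares n² from n = 8.
Position 13 → subsequence A, term 5 = 68.
Position 14 falls in subsequence B as its term 5, giving -12.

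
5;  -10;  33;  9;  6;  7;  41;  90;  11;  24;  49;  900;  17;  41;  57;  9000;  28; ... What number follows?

Taking every 4th term gives 4 separate tracks.
Track A = 5, 6, 11, 17, 28: each term equals the sum of the previous two.
Track B = -10, 7, 24, 41: adding 17 each time.
Track C = 33, 41, 49, 57: arithmetic with common difference +8.
Track D = 9, 90, 900, 9000: geometric with ratio 10.
The 18th slot belongs to track B; its 5th term is 58.

58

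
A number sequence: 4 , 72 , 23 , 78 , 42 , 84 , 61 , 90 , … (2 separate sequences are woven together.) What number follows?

80

Positions 1, 3, 5, … form one subsequence and positions 2, 4, 6, … form another.
Track A: 4, 23, 42, 61. Arithmetic with common difference +19.
Track B: 72, 78, 84, 90. Arithmetic, step +6.
Position 9 falls in track A as its term 5, giving 80.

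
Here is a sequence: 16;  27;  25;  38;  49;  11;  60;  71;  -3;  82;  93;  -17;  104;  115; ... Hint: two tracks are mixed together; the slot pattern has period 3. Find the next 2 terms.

Positions follow the repeating pattern AAB; grouping by letter gives 2 tracks.
Stream A: 16, 27, 38, 49, 60, 71, 82, 93, 104, 115. Arithmetic, step +11.
Stream B: 25, 11, -3, -17. Linear: a_n = 39 − 14·n.
Position 15 → stream B, term 5 = -31.
Position 16 → stream A, term 11 = 126.

-31, 126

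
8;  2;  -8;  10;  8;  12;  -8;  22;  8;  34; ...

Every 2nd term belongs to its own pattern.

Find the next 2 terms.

-8, 56

Positions 1, 3, 5, … form one subsequence and positions 2, 4, 6, … form another.
Stream A: 8, -8, 8, -8, 8. Alternating ±8.
Stream B: 2, 10, 12, 22, 34. Fibonacci-style (each term is the sum of the two before it).
Position 11 falls in stream A as its term 6, giving -8.
Position 12 → stream B, term 6 = 56.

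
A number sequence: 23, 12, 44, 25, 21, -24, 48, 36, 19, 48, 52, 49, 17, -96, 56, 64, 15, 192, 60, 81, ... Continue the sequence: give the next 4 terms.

13, -384, 64, 100

Taking every 4th term gives 4 separate tracks.
Track A: 23, 21, 19, 17, 15 (linear: a_n = 25 − 2·n).
Track B: 12, -24, 48, -96, 192 (geometric with ratio -2).
Track C: 44, 48, 52, 56, 60 (arithmetic, step +4).
Track D: 25, 36, 49, 64, 81 (consecutive squares n² from n = 5).
Term 21 comes from track A (its 6th entry): 13.
Position 22 falls in track B as its term 6, giving -384.
Position 23 → track C, term 6 = 64.
Position 24 → track D, term 6 = 100.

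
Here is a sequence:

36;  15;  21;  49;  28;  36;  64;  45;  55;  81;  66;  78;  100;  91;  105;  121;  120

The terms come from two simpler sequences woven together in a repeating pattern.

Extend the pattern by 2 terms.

Reading positions in blocks of 3 reveals the pattern ABB — 2 tracks woven together.
Subsequence A is 36, 49, 64, 81, 100, 121, which is the squares 6², 7², 8², ….
Subsequence B is 15, 21, 28, 36, 45, 55, 66, 78, 91, 105, 120, which is triangular numbers starting at T_5.
Term 18 comes from subsequence B (its 12th entry): 136.
Position 19 → subsequence A, term 7 = 144.

136, 144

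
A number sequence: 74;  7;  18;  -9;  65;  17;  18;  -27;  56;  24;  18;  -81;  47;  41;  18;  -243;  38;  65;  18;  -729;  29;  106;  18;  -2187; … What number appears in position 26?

171

The terms cycle through 4 interleaved subsequences.
Stream A: 74, 65, 56, 47, 38, 29 — arithmetic, step −9.
Stream B: 7, 17, 24, 41, 65, 106 — a Fibonacci-like recurrence a_n = a_{n-1} + a_{n-2}.
Stream C: 18, 18, 18, 18, 18, 18 — always 18.
Stream D: -9, -27, -81, -243, -729, -2187 — geometric with ratio 3.
Position 26 → stream B, term 7 = 171.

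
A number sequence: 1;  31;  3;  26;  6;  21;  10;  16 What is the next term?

Positions 1, 3, 5, … form one subsequence and positions 2, 4, 6, … form another.
Subsequence A = 1, 3, 6, 10: triangular numbers starting at T_1.
Subsequence B = 31, 26, 21, 16: arithmetic, step −5.
Position 9 → subsequence A, term 5 = 15.

15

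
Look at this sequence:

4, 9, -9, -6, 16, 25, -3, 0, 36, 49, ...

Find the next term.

The slot pattern repeats as AABB (period 4), so there are 2 interleaved tracks.
Stream A is 4, 9, 16, 25, 36, 49, which is consecutive squares n² from n = 2.
Stream B is -9, -6, -3, 0, which is linear: a_n = -12 + 3·n.
Term 11 comes from stream B (its 5th entry): 3.

3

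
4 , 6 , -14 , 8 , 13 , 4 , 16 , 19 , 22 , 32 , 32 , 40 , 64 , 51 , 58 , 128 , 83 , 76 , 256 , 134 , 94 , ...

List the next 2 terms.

512, 217

Read the sequence 3 terms at a time; column i is its own pattern.
Subsequence A is 4, 8, 16, 32, 64, 128, 256, which is powers 2^2, 2^3, 2^4, ….
Subsequence B is 6, 13, 19, 32, 51, 83, 134, which is a Fibonacci-like recurrence a_n = a_{n-1} + a_{n-2}.
Subsequence C is -14, 4, 22, 40, 58, 76, 94, which is adding 18 each time.
Term 22 comes from subsequence A (its 8th entry): 512.
Position 23 falls in subsequence B as its term 8, giving 217.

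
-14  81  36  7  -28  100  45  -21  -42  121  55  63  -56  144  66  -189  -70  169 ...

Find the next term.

Taking every 4th term gives 4 separate tracks.
Track A: -14, -28, -42, -56, -70 — linear: a_n = −14·n.
Track B: 81, 100, 121, 144, 169 — perfect squares starting at 9².
Track C: 36, 45, 55, 66 — the triangular numbers T_8, T_9, ….
Track D: 7, -21, 63, -189 — geometric with ratio -3.
The 19th slot belongs to track C; its 5th term is 78.

78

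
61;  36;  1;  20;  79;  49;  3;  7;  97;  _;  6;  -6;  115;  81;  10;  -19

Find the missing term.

64

Split by position mod 4: positions 1, 5, 9, … form one track, and each other residue class forms its own.
Subsequence A: 61, 79, 97, 115 — linear: a_n = 43 + 18·n.
Subsequence B: 36, 49, ?, 81 — the squares 6², 7², 8², ….
Subsequence C: 1, 3, 6, 10 — triangular numbers n(n+1)/2 for n = 1, 2, ….
Subsequence D: 20, 7, -6, -19 — linear: a_n = 33 − 13·n.
Subsequence B's pattern makes the blank 64.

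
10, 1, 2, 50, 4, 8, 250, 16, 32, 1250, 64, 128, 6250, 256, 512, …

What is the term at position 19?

Reading positions in blocks of 3 reveals the pattern ABB — 2 tracks woven together.
Track A: 10, 50, 250, 1250, 6250 (a geometric progression (common ratio 5)).
Track B: 1, 2, 4, 8, 16, 32, 64, 128, 256, 512 (powers 2^0, 2^1, 2^2, …).
Position 19 falls in track A as its term 7, giving 156250.

156250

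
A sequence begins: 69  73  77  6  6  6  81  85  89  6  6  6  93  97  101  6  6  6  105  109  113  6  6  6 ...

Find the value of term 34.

Reading positions in blocks of 6 reveals the pattern AAABBB — 2 tracks woven together.
Track A = 69, 73, 77, 81, 85, 89, 93, 97, 101, 105, 109, 113: arithmetic with common difference +4.
Track B = 6, 6, 6, 6, 6, 6, 6, 6, 6, 6, 6, 6: constant 6.
Position 34 → track B, term 16 = 6.

6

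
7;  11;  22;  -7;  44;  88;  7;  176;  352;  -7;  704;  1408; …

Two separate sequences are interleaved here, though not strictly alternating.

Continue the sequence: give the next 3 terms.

7, 2816, 5632

Reading positions in blocks of 3 reveals the pattern ABB — 2 tracks woven together.
Stream A = 7, -7, 7, -7: oscillating between 7 and -7.
Stream B = 11, 22, 44, 88, 176, 352, 704, 1408: geometric with ratio 2.
Term 13 comes from stream A (its 5th entry): 7.
Position 14 falls in stream B as its term 9, giving 2816.
Position 15 → stream B, term 10 = 5632.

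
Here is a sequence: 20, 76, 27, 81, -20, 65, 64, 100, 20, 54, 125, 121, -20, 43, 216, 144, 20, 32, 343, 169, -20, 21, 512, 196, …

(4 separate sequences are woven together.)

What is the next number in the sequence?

20

Split by position mod 4 into 4 tracks.
Subsequence A is 20, -20, 20, -20, 20, -20, which is oscillating between 20 and -20.
Subsequence B is 76, 65, 54, 43, 32, 21, which is arithmetic with common difference −11.
Subsequence C is 27, 64, 125, 216, 343, 512, which is consecutive cubes n³ from n = 3.
Subsequence D is 81, 100, 121, 144, 169, 196, which is consecutive squares n² from n = 9.
Position 25 falls in subsequence A as its term 7, giving 20.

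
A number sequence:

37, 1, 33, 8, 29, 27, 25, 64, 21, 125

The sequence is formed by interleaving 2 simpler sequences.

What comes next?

17

Odd-indexed and even-indexed terms follow separate rules.
Stream A: 37, 33, 29, 25, 21 — arithmetic with common difference −4.
Stream B: 1, 8, 27, 64, 125 — the cubes 1³, 2³, 3³, ….
The 11th slot belongs to stream A; its 6th term is 17.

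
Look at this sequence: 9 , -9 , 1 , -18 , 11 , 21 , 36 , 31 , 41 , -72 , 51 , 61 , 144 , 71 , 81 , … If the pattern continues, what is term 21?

Positions follow the repeating pattern ABB; grouping by letter gives 2 tracks.
Track A: 9, -18, 36, -72, 144 (geometric with ratio -2).
Track B: -9, 1, 11, 21, 31, 41, 51, 61, 71, 81 (arithmetic with common difference +10).
Term 21 comes from track B (its 14th entry): 121.

121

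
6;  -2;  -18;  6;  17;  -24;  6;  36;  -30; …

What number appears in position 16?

6

Taking every 3rd term gives 3 separate tracks.
Stream A = 6, 6, 6: always 6.
Stream B = -2, 17, 36: linear: a_n = -21 + 19·n.
Stream C = -18, -24, -30: arithmetic with common difference −6.
Position 16 falls in stream A as its term 6, giving 6.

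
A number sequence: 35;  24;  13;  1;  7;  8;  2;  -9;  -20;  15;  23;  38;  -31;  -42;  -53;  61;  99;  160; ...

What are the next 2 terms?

-64, -75

Positions follow the repeating pattern AAABBB; grouping by letter gives 2 tracks.
Track A: 35, 24, 13, 2, -9, -20, -31, -42, -53 (arithmetic, step −11).
Track B: 1, 7, 8, 15, 23, 38, 61, 99, 160 (each term equals the sum of the previous two).
Term 19 comes from track A (its 10th entry): -64.
The 20th slot belongs to track A; its 11th term is -75.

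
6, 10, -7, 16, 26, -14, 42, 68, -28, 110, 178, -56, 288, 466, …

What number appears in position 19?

The slot pattern repeats as AAB (period 3), so there are 2 interleaved tracks.
Stream A = 6, 10, 16, 26, 42, 68, 110, 178, 288, 466: a Fibonacci-like recurrence a_n = a_{n-1} + a_{n-2}.
Stream B = -7, -14, -28, -56: multiplying by 2 each time.
Position 19 falls in stream A as its term 13, giving 1974.

1974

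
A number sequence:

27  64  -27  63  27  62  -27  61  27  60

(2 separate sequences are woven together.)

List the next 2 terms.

-27, 59

Odd-indexed and even-indexed terms follow separate rules.
Track A: 27, -27, 27, -27, 27 — oscillating between 27 and -27.
Track B: 64, 63, 62, 61, 60 — arithmetic with common difference −1.
Term 11 comes from track A (its 6th entry): -27.
Position 12 → track B, term 6 = 59.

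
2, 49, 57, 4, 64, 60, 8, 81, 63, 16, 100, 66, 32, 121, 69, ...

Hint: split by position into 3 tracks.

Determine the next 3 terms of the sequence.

64, 144, 72

Split by position mod 3: positions 1, 4, 7, … form one track, and each other residue class forms its own.
Stream A: 2, 4, 8, 16, 32 (successive powers of 2).
Stream B: 49, 64, 81, 100, 121 (the squares 7², 8², 9², …).
Stream C: 57, 60, 63, 66, 69 (arithmetic with common difference +3).
Position 16 → stream A, term 6 = 64.
Term 17 comes from stream B (its 6th entry): 144.
The 18th slot belongs to stream C; its 6th term is 72.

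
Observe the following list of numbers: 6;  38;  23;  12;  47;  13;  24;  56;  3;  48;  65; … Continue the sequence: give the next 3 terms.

Taking every 3rd term gives 3 separate tracks.
Track A = 6, 12, 24, 48: multiplying by 2 each time.
Track B = 38, 47, 56, 65: arithmetic, step +9.
Track C = 23, 13, 3: subtracting 10 each time.
Position 12 → track C, term 4 = -7.
Position 13 falls in track A as its term 5, giving 96.
The 14th slot belongs to track B; its 5th term is 74.

-7, 96, 74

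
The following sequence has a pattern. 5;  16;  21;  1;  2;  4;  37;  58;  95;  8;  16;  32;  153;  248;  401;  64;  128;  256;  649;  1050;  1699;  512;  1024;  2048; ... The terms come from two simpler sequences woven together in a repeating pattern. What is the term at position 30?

Positions follow the repeating pattern AAABBB; grouping by letter gives 2 tracks.
Track A: 5, 16, 21, 37, 58, 95, 153, 248, 401, 649, 1050, 1699 — Fibonacci-style (each term is the sum of the two before it).
Track B: 1, 2, 4, 8, 16, 32, 64, 128, 256, 512, 1024, 2048 — a geometric progression (common ratio 2).
Term 30 comes from track B (its 15th entry): 16384.

16384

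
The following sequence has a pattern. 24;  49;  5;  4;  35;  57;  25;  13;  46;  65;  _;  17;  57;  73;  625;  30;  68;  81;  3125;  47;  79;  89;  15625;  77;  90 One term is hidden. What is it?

125

Split by position mod 4 into 4 tracks.
Subsequence A: 24, 35, 46, 57, 68, 79, 90 (arithmetic, step +11).
Subsequence B: 49, 57, 65, 73, 81, 89 (adding 8 each time).
Subsequence C: 5, 25, ?, 625, 3125, 15625 (powers 5^1, 5^2, 5^3, …).
Subsequence D: 4, 13, 17, 30, 47, 77 (Fibonacci-style (each term is the sum of the two before it)).
Subsequence C's pattern makes the blank 125.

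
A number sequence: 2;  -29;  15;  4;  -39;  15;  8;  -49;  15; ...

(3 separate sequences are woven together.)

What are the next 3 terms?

16, -59, 15

The terms cycle through 3 interleaved subsequences.
Subsequence A: 2, 4, 8 (multiplying by 2 each time).
Subsequence B: -29, -39, -49 (subtracting 10 each time).
Subsequence C: 15, 15, 15 (always 15).
Term 10 comes from subsequence A (its 4th entry): 16.
The 11th slot belongs to subsequence B; its 4th term is -59.
Position 12 falls in subsequence C as its term 4, giving 15.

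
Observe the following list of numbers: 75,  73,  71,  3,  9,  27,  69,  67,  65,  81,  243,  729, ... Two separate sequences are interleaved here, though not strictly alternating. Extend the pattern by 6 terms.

Positions follow the repeating pattern AAABBB; grouping by letter gives 2 tracks.
Subsequence A = 75, 73, 71, 69, 67, 65: subtracting 2 each time.
Subsequence B = 3, 9, 27, 81, 243, 729: powers 3^1, 3^2, 3^3, ….
Term 13 comes from subsequence A (its 7th entry): 63.
The 14th slot belongs to subsequence A; its 8th term is 61.
Position 15 falls in subsequence A as its term 9, giving 59.
Position 16 falls in subsequence B as its term 7, giving 2187.
The 17th slot belongs to subsequence B; its 8th term is 6561.
Position 18 → subsequence B, term 9 = 19683.

63, 61, 59, 2187, 6561, 19683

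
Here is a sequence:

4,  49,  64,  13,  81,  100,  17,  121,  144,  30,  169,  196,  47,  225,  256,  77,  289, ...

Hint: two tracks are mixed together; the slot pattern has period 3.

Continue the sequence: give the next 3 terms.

Reading positions in blocks of 3 reveals the pattern ABB — 2 tracks woven together.
Track A: 4, 13, 17, 30, 47, 77 (a Fibonacci-like recurrence a_n = a_{n-1} + a_{n-2}).
Track B: 49, 64, 81, 100, 121, 144, 169, 196, 225, 256, 289 (perfect squares starting at 7²).
Position 18 → track B, term 12 = 324.
Position 19 falls in track A as its term 7, giving 124.
The 20th slot belongs to track B; its 13th term is 361.

324, 124, 361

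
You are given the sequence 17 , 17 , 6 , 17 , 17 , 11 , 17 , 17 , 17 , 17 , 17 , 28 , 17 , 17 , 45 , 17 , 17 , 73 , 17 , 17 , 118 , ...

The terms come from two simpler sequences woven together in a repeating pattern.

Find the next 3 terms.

Reading positions in blocks of 3 reveals the pattern AAB — 2 tracks woven together.
Track A: 17, 17, 17, 17, 17, 17, 17, 17, 17, 17, 17, 17, 17, 17. Always 17.
Track B: 6, 11, 17, 28, 45, 73, 118. Fibonacci-style (each term is the sum of the two before it).
The 22nd slot belongs to track A; its 15th term is 17.
Term 23 comes from track A (its 16th entry): 17.
The 24th slot belongs to track B; its 8th term is 191.

17, 17, 191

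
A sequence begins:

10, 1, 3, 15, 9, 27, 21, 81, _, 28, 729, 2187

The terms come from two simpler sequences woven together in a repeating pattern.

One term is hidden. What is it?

243

The slot pattern repeats as ABB (period 3), so there are 2 interleaved tracks.
Stream A: 10, 15, 21, 28 (the triangular numbers T_4, T_5, …).
Stream B: 1, 3, 9, 27, 81, ?, 729, 2187 (successive powers of 3).
The gap is stream B's term 6; the rule gives 243.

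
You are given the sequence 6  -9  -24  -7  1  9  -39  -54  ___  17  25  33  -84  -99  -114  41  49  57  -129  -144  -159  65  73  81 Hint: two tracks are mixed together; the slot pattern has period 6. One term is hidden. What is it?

Reading positions in blocks of 6 reveals the pattern AAABBB — 2 tracks woven together.
Subsequence A: 6, -9, -24, -39, -54, ?, -84, -99, -114, -129, -144, -159. Arithmetic, step −15.
Subsequence B: -7, 1, 9, 17, 25, 33, 41, 49, 57, 65, 73, 81. Arithmetic with common difference +8.
Filling subsequence A at index 6 by its rule yields -69.

-69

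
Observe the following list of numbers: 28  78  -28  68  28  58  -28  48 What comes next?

28

Odd-indexed and even-indexed terms follow separate rules.
Track A = 28, -28, 28, -28: the oscillation 28·(−1)^(n+1).
Track B = 78, 68, 58, 48: linear: a_n = 88 − 10·n.
Term 9 comes from track A (its 5th entry): 28.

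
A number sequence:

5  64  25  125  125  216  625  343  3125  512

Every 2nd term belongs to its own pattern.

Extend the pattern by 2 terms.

15625, 729

Taking every 2nd term gives 2 separate tracks.
Subsequence A is 5, 25, 125, 625, 3125, which is powers of 5.
Subsequence B is 64, 125, 216, 343, 512, which is consecutive cubes n³ from n = 4.
Position 11 falls in subsequence A as its term 6, giving 15625.
Term 12 comes from subsequence B (its 6th entry): 729.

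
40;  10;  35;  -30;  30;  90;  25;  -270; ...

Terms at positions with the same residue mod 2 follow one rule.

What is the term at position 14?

7290

Split by position mod 2 into 2 tracks.
Track A is 40, 35, 30, 25, which is subtracting 5 each time.
Track B is 10, -30, 90, -270, which is geometric, ×-3 each step.
Position 14 falls in track B as its term 7, giving 7290.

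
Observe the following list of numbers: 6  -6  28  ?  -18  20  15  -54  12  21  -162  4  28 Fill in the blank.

10

Taking every 3rd term gives 3 separate tracks.
Stream A = 6, ?, 15, 21, 28: triangular numbers starting at T_3.
Stream B = -6, -18, -54, -162: multiplying by 3 each time.
Stream C = 28, 20, 12, 4: linear: a_n = 36 − 8·n.
Stream A's pattern makes the blank 10.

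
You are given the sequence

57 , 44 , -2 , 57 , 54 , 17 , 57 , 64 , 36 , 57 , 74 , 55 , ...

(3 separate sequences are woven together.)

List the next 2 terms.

Split by position mod 3 into 3 tracks.
Track A = 57, 57, 57, 57: always 57.
Track B = 44, 54, 64, 74: adding 10 each time.
Track C = -2, 17, 36, 55: arithmetic with common difference +19.
Position 13 falls in track A as its term 5, giving 57.
The 14th slot belongs to track B; its 5th term is 84.

57, 84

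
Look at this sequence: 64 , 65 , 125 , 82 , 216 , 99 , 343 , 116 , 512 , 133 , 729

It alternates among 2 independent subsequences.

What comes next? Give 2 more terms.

Positions 1, 3, 5, … form one subsequence and positions 2, 4, 6, … form another.
Track A = 64, 125, 216, 343, 512, 729: perfect cubes starting at 4³.
Track B = 65, 82, 99, 116, 133: adding 17 each time.
Term 12 comes from track B (its 6th entry): 150.
Term 13 comes from track A (its 7th entry): 1000.

150, 1000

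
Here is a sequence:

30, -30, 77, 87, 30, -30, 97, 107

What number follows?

Positions follow the repeating pattern AABB; grouping by letter gives 2 tracks.
Track A: 30, -30, 30, -30. Oscillating between 30 and -30.
Track B: 77, 87, 97, 107. Linear: a_n = 67 + 10·n.
Position 9 → track A, term 5 = 30.

30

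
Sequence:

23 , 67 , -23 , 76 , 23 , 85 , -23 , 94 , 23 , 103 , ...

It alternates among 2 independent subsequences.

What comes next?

Positions 1, 3, 5, … form one subsequence and positions 2, 4, 6, … form another.
Stream A = 23, -23, 23, -23, 23: the oscillation 23·(−1)^(n+1).
Stream B = 67, 76, 85, 94, 103: arithmetic, step +9.
The 11th slot belongs to stream A; its 6th term is -23.

-23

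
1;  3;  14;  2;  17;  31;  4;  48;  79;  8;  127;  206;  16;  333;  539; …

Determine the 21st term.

3694

Positions follow the repeating pattern ABB; grouping by letter gives 2 tracks.
Subsequence A: 1, 2, 4, 8, 16 (powers 2^0, 2^1, 2^2, …).
Subsequence B: 3, 14, 17, 31, 48, 79, 127, 206, 333, 539 (each term equals the sum of the previous two).
Position 21 falls in subsequence B as its term 14, giving 3694.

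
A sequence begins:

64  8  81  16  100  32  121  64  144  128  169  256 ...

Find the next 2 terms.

196, 512

Positions 1, 3, 5, … form one subsequence and positions 2, 4, 6, … form another.
Stream A is 64, 81, 100, 121, 144, 169, which is consecutive squares n² from n = 8.
Stream B is 8, 16, 32, 64, 128, 256, which is successive powers of 2.
The 13th slot belongs to stream A; its 7th term is 196.
Position 14 → stream B, term 7 = 512.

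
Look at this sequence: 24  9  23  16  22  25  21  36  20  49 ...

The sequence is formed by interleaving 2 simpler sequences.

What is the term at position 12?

64

Odd-indexed and even-indexed terms follow separate rules.
Track A: 24, 23, 22, 21, 20. Linear: a_n = 25 − n.
Track B: 9, 16, 25, 36, 49. Consecutive squares n² from n = 3.
Term 12 comes from track B (its 6th entry): 64.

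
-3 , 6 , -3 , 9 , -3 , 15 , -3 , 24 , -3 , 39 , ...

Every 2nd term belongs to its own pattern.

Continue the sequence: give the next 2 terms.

Odd-indexed and even-indexed terms follow separate rules.
Stream A: -3, -3, -3, -3, -3. The constant sequence -3.
Stream B: 6, 9, 15, 24, 39. Fibonacci-style (each term is the sum of the two before it).
The 11th slot belongs to stream A; its 6th term is -3.
Term 12 comes from stream B (its 6th entry): 63.

-3, 63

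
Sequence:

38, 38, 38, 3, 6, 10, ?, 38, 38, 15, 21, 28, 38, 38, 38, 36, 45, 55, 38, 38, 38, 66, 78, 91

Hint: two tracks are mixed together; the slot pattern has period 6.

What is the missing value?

Reading positions in blocks of 6 reveals the pattern AAABBB — 2 tracks woven together.
Track A: 38, 38, 38, ?, 38, 38, 38, 38, 38, 38, 38, 38. The constant sequence 38.
Track B: 3, 6, 10, 15, 21, 28, 36, 45, 55, 66, 78, 91. The triangular numbers T_2, T_3, ….
Track A's pattern makes the blank 38.

38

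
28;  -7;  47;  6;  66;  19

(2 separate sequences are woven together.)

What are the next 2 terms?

85, 32

Odd-indexed and even-indexed terms follow separate rules.
Stream A: 28, 47, 66. Arithmetic with common difference +19.
Stream B: -7, 6, 19. Arithmetic, step +13.
Position 7 falls in stream A as its term 4, giving 85.
The 8th slot belongs to stream B; its 4th term is 32.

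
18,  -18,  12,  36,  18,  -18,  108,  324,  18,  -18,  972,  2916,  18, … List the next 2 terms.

The slot pattern repeats as AABB (period 4), so there are 2 interleaved tracks.
Stream A: 18, -18, 18, -18, 18, -18, 18 — oscillating between 18 and -18.
Stream B: 12, 36, 108, 324, 972, 2916 — a geometric progression (common ratio 3).
Term 14 comes from stream A (its 8th entry): -18.
The 15th slot belongs to stream B; its 7th term is 8748.

-18, 8748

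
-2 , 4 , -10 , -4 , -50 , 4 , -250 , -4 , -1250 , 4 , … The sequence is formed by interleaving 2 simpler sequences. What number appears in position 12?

-4

Taking every 2nd term gives 2 separate tracks.
Track A: -2, -10, -50, -250, -1250. Geometric with ratio 5.
Track B: 4, -4, 4, -4, 4. The oscillation 4·(−1)^(n+1).
Term 12 comes from track B (its 6th entry): -4.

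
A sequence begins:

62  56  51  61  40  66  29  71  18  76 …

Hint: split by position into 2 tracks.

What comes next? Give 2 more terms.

7, 81

Split by position mod 2 into 2 tracks.
Subsequence A: 62, 51, 40, 29, 18 (linear: a_n = 73 − 11·n).
Subsequence B: 56, 61, 66, 71, 76 (arithmetic with common difference +5).
The 11th slot belongs to subsequence A; its 6th term is 7.
Position 12 falls in subsequence B as its term 6, giving 81.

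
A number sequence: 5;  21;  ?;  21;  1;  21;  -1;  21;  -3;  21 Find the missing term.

Odd-indexed and even-indexed terms follow separate rules.
Stream A = 5, ?, 1, -1, -3: subtracting 2 each time.
Stream B = 21, 21, 21, 21, 21: the constant sequence 21.
So the missing entry in stream A is 3.

3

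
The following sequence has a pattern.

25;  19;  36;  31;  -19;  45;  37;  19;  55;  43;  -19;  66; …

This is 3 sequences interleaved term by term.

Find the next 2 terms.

49, 19

The terms cycle through 3 interleaved subsequences.
Track A: 25, 31, 37, 43 (linear: a_n = 19 + 6·n).
Track B: 19, -19, 19, -19 (the oscillation 19·(−1)^(n+1)).
Track C: 36, 45, 55, 66 (triangular numbers starting at T_8).
Position 13 falls in track A as its term 5, giving 49.
Term 14 comes from track B (its 5th entry): 19.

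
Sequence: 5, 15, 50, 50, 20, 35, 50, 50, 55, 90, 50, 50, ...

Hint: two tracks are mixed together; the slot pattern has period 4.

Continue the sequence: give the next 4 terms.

145, 235, 50, 50

Positions follow the repeating pattern AABB; grouping by letter gives 2 tracks.
Track A: 5, 15, 20, 35, 55, 90. Fibonacci-style (each term is the sum of the two before it).
Track B: 50, 50, 50, 50, 50, 50. Always 50.
Term 13 comes from track A (its 7th entry): 145.
Position 14 → track A, term 8 = 235.
Position 15 → track B, term 7 = 50.
Term 16 comes from track B (its 8th entry): 50.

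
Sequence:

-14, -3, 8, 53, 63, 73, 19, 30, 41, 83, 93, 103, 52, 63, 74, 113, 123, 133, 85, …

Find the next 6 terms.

The slot pattern repeats as AAABBB (period 6), so there are 2 interleaved tracks.
Subsequence A = -14, -3, 8, 19, 30, 41, 52, 63, 74, 85: arithmetic, step +11.
Subsequence B = 53, 63, 73, 83, 93, 103, 113, 123, 133: adding 10 each time.
Position 20 falls in subsequence A as its term 11, giving 96.
The 21st slot belongs to subsequence A; its 12th term is 107.
Position 22 falls in subsequence B as its term 10, giving 143.
Position 23 falls in subsequence B as its term 11, giving 153.
The 24th slot belongs to subsequence B; its 12th term is 163.
Term 25 comes from subsequence A (its 13th entry): 118.

96, 107, 143, 153, 163, 118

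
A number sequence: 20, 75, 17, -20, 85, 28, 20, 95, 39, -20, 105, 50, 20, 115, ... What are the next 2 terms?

61, -20

Split by position mod 3: positions 1, 4, 7, … form one track, and each other residue class forms its own.
Track A: 20, -20, 20, -20, 20. The oscillation 20·(−1)^(n+1).
Track B: 75, 85, 95, 105, 115. Arithmetic with common difference +10.
Track C: 17, 28, 39, 50. Arithmetic, step +11.
Term 15 comes from track C (its 5th entry): 61.
Position 16 falls in track A as its term 6, giving -20.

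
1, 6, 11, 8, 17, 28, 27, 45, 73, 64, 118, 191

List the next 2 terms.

Positions follow the repeating pattern ABB; grouping by letter gives 2 tracks.
Track A is 1, 8, 27, 64, which is consecutive cubes n³ from n = 1.
Track B is 6, 11, 17, 28, 45, 73, 118, 191, which is each term equals the sum of the previous two.
Position 13 falls in track A as its term 5, giving 125.
Term 14 comes from track B (its 9th entry): 309.

125, 309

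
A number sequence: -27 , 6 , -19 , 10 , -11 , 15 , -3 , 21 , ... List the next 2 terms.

5, 28

Split by position mod 2 into 2 tracks.
Track A: -27, -19, -11, -3 (arithmetic with common difference +8).
Track B: 6, 10, 15, 21 (triangular numbers n(n+1)/2 for n = 3, 4, …).
Term 9 comes from track A (its 5th entry): 5.
Position 10 falls in track B as its term 5, giving 28.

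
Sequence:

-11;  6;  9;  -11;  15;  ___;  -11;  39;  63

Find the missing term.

The slot pattern repeats as ABB (period 3), so there are 2 interleaved tracks.
Track A: -11, -11, -11 (constant -11).
Track B: 6, 9, 15, ?, 39, 63 (a Fibonacci-like recurrence a_n = a_{n-1} + a_{n-2}).
The gap is track B's term 4; the rule gives 24.

24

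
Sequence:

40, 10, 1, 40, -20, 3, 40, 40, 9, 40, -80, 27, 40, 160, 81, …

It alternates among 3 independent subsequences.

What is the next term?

40

Split by position mod 3: positions 1, 4, 7, … form one track, and each other residue class forms its own.
Stream A: 40, 40, 40, 40, 40 — constant 40.
Stream B: 10, -20, 40, -80, 160 — geometric, ×-2 each step.
Stream C: 1, 3, 9, 27, 81 — successive powers of 3.
Term 16 comes from stream A (its 6th entry): 40.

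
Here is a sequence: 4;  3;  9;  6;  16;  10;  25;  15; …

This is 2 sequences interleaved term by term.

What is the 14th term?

36

Odd-indexed and even-indexed terms follow separate rules.
Track A = 4, 9, 16, 25: perfect squares starting at 2².
Track B = 3, 6, 10, 15: the triangular numbers T_2, T_3, ….
Position 14 falls in track B as its term 7, giving 36.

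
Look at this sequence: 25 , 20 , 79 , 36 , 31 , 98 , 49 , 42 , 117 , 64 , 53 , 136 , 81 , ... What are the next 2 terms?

64, 155

Split by position mod 3 into 3 tracks.
Track A: 25, 36, 49, 64, 81 — consecutive squares n² from n = 5.
Track B: 20, 31, 42, 53 — arithmetic, step +11.
Track C: 79, 98, 117, 136 — arithmetic, step +19.
Position 14 → track B, term 5 = 64.
Position 15 → track C, term 5 = 155.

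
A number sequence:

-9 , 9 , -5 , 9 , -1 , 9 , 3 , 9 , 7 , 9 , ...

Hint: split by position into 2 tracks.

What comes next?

11

Positions 1, 3, 5, … form one subsequence and positions 2, 4, 6, … form another.
Stream A is -9, -5, -1, 3, 7, which is adding 4 each time.
Stream B is 9, 9, 9, 9, 9, which is always 9.
Position 11 falls in stream A as its term 6, giving 11.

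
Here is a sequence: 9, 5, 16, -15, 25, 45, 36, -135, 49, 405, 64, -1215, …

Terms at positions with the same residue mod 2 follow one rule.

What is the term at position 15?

100

Split by position mod 2 into 2 tracks.
Track A is 9, 16, 25, 36, 49, 64, which is the squares 3², 4², 5², ….
Track B is 5, -15, 45, -135, 405, -1215, which is geometric, ×-3 each step.
The 15th slot belongs to track A; its 8th term is 100.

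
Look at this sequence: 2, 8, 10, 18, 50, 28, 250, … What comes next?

Odd-indexed and even-indexed terms follow separate rules.
Track A: 2, 10, 50, 250 — multiplying by 5 each time.
Track B: 8, 18, 28 — adding 10 each time.
The 8th slot belongs to track B; its 4th term is 38.

38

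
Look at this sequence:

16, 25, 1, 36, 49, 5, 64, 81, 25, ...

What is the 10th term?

Reading positions in blocks of 3 reveals the pattern AAB — 2 tracks woven together.
Subsequence A = 16, 25, 36, 49, 64, 81: the squares 4², 5², 6², ….
Subsequence B = 1, 5, 25: a geometric progression (common ratio 5).
Position 10 falls in subsequence A as its term 7, giving 100.

100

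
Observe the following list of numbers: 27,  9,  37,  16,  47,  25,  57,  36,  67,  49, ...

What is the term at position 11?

77

Odd-indexed and even-indexed terms follow separate rules.
Subsequence A is 27, 37, 47, 57, 67, which is arithmetic, step +10.
Subsequence B is 9, 16, 25, 36, 49, which is consecutive squares n² from n = 3.
Position 11 falls in subsequence A as its term 6, giving 77.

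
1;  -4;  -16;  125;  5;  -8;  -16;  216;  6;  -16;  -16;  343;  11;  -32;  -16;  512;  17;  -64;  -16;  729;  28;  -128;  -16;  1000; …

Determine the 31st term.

Split by position mod 4: positions 1, 5, 9, … form one track, and each other residue class forms its own.
Subsequence A = 1, 5, 6, 11, 17, 28: a Fibonacci-like recurrence a_n = a_{n-1} + a_{n-2}.
Subsequence B = -4, -8, -16, -32, -64, -128: geometric with ratio 2.
Subsequence C = -16, -16, -16, -16, -16, -16: constant -16.
Subsequence D = 125, 216, 343, 512, 729, 1000: the cubes 5³, 6³, 7³, ….
Position 31 falls in subsequence C as its term 8, giving -16.

-16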